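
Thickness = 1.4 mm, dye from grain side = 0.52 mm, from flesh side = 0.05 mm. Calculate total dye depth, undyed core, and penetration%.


Total dyed = 0.57 mm
Undyed core = 0.83 mm
Penetration = 40.7%


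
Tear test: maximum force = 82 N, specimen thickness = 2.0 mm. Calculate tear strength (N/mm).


Tear strength = force / thickness
Tear = 82 / 2.0 = 41.0 N/mm


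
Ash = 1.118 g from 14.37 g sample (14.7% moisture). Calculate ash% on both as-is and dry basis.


As-is ash = 7.78%
Dry-basis ash = 9.12%

As-is ash% = 1.118 / 14.37 x 100 = 7.78%
Dry mass = 14.37 x (100 - 14.7) / 100 = 12.25761 g
Dry-basis ash% = 1.118 / 12.25761 x 100 = 9.12%


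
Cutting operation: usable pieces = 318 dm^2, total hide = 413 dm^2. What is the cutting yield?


Yield = usable / total x 100
Yield = 318 / 413 x 100 = 77.0%


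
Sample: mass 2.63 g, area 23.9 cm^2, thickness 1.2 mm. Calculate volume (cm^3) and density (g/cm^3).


Volume = 2.868 cm^3
Density = 0.917 g/cm^3

Thickness in cm = 1.2 / 10 = 0.12 cm
Volume = 23.9 x 0.12 = 2.868 cm^3
Density = 2.63 / 2.868 = 0.917 g/cm^3


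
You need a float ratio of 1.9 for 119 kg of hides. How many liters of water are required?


Water = hide weight x target ratio
Water = 119 x 1.9 = 226.1 L


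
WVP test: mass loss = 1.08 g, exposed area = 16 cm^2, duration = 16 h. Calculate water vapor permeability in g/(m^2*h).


42.19 g/(m^2*h)

WVP = mass_loss / (area x time) x 10000
WVP = 1.08 / (16 x 16) x 10000
WVP = 1.08 / 256 x 10000 = 42.19 g/(m^2*h)


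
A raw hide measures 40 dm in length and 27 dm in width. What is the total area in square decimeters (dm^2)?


1080 dm^2

Area = length x width
Area = 40 x 27 = 1080 dm^2


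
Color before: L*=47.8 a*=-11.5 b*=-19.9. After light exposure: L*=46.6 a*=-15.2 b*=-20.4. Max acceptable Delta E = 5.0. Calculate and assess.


Delta E = 3.92
Passes: Yes


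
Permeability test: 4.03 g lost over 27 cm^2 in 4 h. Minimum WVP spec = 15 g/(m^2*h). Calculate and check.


WVP = 4.03 / (27 x 4) x 10000 = 373.15 g/(m^2*h)
Minimum: 15 g/(m^2*h)
Meets spec: Yes


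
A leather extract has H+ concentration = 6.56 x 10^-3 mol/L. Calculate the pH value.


pH = -log10[H+]
pH = -log10(6.56 x 10^-3) = 2.18


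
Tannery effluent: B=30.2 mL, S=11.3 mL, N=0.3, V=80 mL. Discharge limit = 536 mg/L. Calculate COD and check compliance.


COD = (30.2 - 11.3) x 0.3 x 8000 / 80 = 567.0 mg/L
Limit: 536 mg/L
Compliant: No


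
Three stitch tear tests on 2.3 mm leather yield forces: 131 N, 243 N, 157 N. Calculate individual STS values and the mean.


STS1 = 57.0 N/mm
STS2 = 105.7 N/mm
STS3 = 68.3 N/mm
Mean = 77.0 N/mm

STS1 = 131 / 2.3 = 57.0 N/mm
STS2 = 243 / 2.3 = 105.7 N/mm
STS3 = 157 / 2.3 = 68.3 N/mm
Mean = (57.0 + 105.7 + 68.3) / 3 = 77.0 N/mm


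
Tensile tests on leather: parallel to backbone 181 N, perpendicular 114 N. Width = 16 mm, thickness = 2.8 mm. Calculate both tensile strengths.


Area = 16 x 2.8 = 44.8 mm^2
TS (parallel) = 181 / 44.8 = 4.04 N/mm^2
TS (perpendicular) = 114 / 44.8 = 2.54 N/mm^2


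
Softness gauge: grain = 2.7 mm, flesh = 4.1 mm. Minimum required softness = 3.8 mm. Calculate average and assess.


Average softness = 3.40 mm
Meets requirement: No

Average = (2.7 + 4.1) / 2 = 3.40 mm
Minimum = 3.8 mm
Meets requirement: No


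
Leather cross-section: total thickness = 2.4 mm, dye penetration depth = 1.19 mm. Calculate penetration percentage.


Penetration% = 1.19 / 2.4 x 100
Penetration = 49.6%


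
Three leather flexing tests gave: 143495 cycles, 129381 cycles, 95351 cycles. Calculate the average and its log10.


Average = 122742 cycles
log10 = 5.09

Average = (143495 + 129381 + 95351) / 3 = 122742 cycles
log10(122742) = 5.09


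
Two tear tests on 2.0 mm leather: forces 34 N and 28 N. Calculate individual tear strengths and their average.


Tear 1 = 17.0 N/mm
Tear 2 = 14.0 N/mm
Average = 15.5 N/mm


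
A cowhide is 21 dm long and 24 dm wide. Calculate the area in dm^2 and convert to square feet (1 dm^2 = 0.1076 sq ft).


Area = 21 x 24 = 504 dm^2
Conversion: 504 x 0.1076 = 54.23 sq ft


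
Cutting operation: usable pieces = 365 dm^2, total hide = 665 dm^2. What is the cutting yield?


54.9%


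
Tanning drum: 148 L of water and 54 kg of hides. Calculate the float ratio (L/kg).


2.7

Float ratio = water / hide weight
Ratio = 148 / 54 = 2.7


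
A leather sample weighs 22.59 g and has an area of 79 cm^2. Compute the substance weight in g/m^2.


Substance weight = mass / area x 10000
SW = 22.59 / 79 x 10000
SW = 2859.5 g/m^2


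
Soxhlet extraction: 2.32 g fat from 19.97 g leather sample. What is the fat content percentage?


Fat content = 2.32 / 19.97 x 100
Fat = 11.6%


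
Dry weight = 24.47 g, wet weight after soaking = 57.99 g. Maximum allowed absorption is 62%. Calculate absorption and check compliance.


WA = (57.99 - 24.47) / 24.47 x 100 = 137.0%
Maximum allowed: 62%
Compliant: No


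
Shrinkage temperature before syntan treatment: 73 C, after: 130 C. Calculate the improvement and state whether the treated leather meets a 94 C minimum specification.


Improvement = 130 - 73 = 57 C
Spec check: 130 C >= 94 C? Yes


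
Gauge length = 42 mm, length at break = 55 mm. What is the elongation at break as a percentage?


31.0%

Extension = 55 - 42 = 13 mm
Elongation = 13 / 42 x 100 = 31.0%


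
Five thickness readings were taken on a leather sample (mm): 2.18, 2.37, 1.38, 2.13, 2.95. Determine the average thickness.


2.20 mm

Sum = 2.18 + 2.37 + 1.38 + 2.13 + 2.95 = 11.01
Average = 11.01 / 5 = 2.20 mm


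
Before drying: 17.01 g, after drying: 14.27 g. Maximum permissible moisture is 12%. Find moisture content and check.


Moisture content = 16.1%
Acceptable: No

MC = (17.01 - 14.27) / 17.01 x 100 = 16.1%
Maximum: 12%
Acceptable: No


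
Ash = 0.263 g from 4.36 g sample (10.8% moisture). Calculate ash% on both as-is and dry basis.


As-is ash% = 0.263 / 4.36 x 100 = 6.03%
Dry mass = 4.36 x (100 - 10.8) / 100 = 3.88912 g
Dry-basis ash% = 0.263 / 3.88912 x 100 = 6.76%


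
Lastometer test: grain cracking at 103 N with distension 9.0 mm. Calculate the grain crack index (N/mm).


Grain crack index = force / distension
Index = 103 / 9.0 = 11.4 N/mm


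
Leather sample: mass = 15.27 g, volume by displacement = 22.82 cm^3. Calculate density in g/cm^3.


Density = mass / volume
Density = 15.27 / 22.82 = 0.669 g/cm^3


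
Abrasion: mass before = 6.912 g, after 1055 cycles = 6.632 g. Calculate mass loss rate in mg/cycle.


0.265 mg/cycle

Mass loss = 6.912 - 6.632 = 0.280 g
Rate = 0.280 / 1055 x 1000 = 0.265 mg/cycle


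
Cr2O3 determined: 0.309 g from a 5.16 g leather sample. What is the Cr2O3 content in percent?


5.99%

Cr2O3% = 0.309 / 5.16 x 100
Cr2O3% = 5.99%


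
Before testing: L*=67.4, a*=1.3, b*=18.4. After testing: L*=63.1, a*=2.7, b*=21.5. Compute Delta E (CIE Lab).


dL = 63.1 - 67.4 = -4.3
da = 2.7 - 1.3 = 1.4
db = 21.5 - 18.4 = 3.1
dE = sqrt((-4.3)^2 + (1.4)^2 + (3.1)^2) = 5.48


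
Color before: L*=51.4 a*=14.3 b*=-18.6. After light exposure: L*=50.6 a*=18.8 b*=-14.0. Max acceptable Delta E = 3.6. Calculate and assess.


dL = -0.8, da = 4.5, db = 4.6
dE = sqrt((-0.8)^2 + (4.5)^2 + (4.6)^2) = 6.48
Max = 3.6
Passes: No


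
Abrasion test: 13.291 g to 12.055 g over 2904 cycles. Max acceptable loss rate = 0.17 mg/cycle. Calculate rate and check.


Loss = 13.291 - 12.055 = 1.236 g
Rate = 1.236 g / 2904 cycles x 1000 = 0.426 mg/cycle
Max = 0.17 mg/cycle
Passes: No


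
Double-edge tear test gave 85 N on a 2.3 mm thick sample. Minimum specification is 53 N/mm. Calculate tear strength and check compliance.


Tear strength = 37.0 N/mm
Compliant: No


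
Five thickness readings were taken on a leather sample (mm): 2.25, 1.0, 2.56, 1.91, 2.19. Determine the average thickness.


1.98 mm


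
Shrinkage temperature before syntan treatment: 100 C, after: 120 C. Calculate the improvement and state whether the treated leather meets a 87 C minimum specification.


Improvement = 20 C
Meets 87 C spec: Yes


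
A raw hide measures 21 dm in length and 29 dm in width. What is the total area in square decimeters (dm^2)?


609 dm^2


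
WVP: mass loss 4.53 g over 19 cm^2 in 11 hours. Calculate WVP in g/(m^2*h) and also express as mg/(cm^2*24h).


WVP = 216.75 g/(m^2*h)
Daily rate = 520.19 mg/(cm^2*24h)

WVP = 4.53 / (19 x 11) x 10000 = 216.75 g/(m^2*h)
Mass loss in mg = 4.53 x 1000 = 4530 mg
Per cm^2 per 24h in mg: 4530 x 24 / (19 x 11) = 108720 / 209 = 520.19 mg/(cm^2*24h)


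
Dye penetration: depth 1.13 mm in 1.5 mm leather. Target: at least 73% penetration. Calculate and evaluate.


Penetration = 75.3%
Meets target: Yes


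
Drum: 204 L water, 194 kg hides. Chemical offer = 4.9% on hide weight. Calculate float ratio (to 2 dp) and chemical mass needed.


Float ratio = 204 / 194 = 1.05
Chemical = 194 x 4.9 / 100 = 9.506 kg


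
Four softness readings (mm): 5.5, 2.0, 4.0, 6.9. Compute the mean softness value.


4.60 mm


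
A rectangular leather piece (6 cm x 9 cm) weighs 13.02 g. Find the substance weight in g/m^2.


2411.1 g/m^2

Area = 6 x 9 = 54 cm^2
SW = 13.02 / 54 x 10000 = 2411.1 g/m^2


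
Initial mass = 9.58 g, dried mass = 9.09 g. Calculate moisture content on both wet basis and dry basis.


Wet basis = 5.1%
Dry basis = 5.4%

Moisture lost = 9.58 - 9.09 = 0.49 g
Wet basis MC = 0.49 / 9.58 x 100 = 5.1%
Dry basis MC = 0.49 / 9.09 x 100 = 5.4%


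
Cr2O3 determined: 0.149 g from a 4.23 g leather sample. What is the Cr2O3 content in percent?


Cr2O3% = 0.149 / 4.23 x 100
Cr2O3% = 3.52%


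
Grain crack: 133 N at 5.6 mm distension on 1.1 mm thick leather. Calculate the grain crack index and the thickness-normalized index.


Crack index = 23.8 N/mm
Normalized index = 21.6 N/mm per mm


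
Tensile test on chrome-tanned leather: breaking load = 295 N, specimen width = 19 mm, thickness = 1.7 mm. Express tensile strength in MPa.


Cross-section = 19 x 1.7 = 32.3 mm^2
TS = 295 / 32.3 = 9.13 MPa
(1 N/mm^2 = 1 MPa)


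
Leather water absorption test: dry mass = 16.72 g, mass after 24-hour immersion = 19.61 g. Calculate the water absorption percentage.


17.3%

Water absorbed = 19.61 - 16.72 = 2.89 g
WA% = 2.89 / 16.72 x 100 = 17.3%


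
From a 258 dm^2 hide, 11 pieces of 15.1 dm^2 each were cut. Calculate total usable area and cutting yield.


Usable area = 166.1 dm^2
Yield = 64.4%


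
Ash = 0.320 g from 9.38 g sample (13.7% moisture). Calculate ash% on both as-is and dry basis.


As-is ash% = 0.320 / 9.38 x 100 = 3.41%
Dry mass = 9.38 x (100 - 13.7) / 100 = 8.09494 g
Dry-basis ash% = 0.320 / 8.09494 x 100 = 3.95%


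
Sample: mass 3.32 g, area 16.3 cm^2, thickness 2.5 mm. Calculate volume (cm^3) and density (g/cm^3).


Volume = 4.075 cm^3
Density = 0.815 g/cm^3

Thickness in cm = 2.5 / 10 = 0.25 cm
Volume = 16.3 x 0.25 = 4.075 cm^3
Density = 3.32 / 4.075 = 0.815 g/cm^3


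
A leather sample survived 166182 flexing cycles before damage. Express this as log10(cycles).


log10(166182) = 5.22


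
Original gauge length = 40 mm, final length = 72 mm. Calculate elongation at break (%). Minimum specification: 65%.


Extension = 72 - 40 = 32 mm
Elongation = 32 / 40 x 100 = 80.0%
Minimum required: 65%
Meets specification: Yes


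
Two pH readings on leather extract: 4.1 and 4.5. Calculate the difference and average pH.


Difference = 0.4
Average pH = 4.30

Difference = |4.1 - 4.5| = 0.4
Average = (4.1 + 4.5) / 2 = 4.30


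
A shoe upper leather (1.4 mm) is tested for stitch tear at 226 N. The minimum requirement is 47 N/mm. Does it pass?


STS = 161.4 N/mm
Passes: Yes

STS = 226 / 1.4 = 161.4 N/mm
Minimum required: 47 N/mm
Passes: Yes


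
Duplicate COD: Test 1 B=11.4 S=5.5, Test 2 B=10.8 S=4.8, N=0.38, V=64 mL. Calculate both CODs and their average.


COD1 = (11.4 - 5.5) x 0.38 x 8000 / 64 = 280.3 mg/L
COD2 = (10.8 - 4.8) x 0.38 x 8000 / 64 = 285.0 mg/L
Average = (280.3 + 285.0) / 2 = 282.7 mg/L


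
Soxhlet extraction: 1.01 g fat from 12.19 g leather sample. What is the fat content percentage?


8.3%

Fat content = 1.01 / 12.19 x 100
Fat = 8.3%


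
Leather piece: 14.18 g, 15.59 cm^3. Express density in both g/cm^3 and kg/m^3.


0.910 g/cm^3
910 kg/m^3

Density = 14.18 / 15.59 = 0.910 g/cm^3
Convert: 0.910 x 1000 = 910 kg/m^3


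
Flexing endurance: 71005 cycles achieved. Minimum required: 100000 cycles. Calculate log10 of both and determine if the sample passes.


log10(71005) = 4.85
log10(100000) = 5.00
Passes: No


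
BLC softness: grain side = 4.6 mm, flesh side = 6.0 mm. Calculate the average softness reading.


5.30 mm


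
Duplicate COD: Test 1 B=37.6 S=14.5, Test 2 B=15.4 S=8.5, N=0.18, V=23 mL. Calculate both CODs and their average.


COD1 = 1446.3 mg/L
COD2 = 432.0 mg/L
Average = 939.2 mg/L

COD1 = (37.6 - 14.5) x 0.18 x 8000 / 23 = 1446.3 mg/L
COD2 = (15.4 - 8.5) x 0.18 x 8000 / 23 = 432.0 mg/L
Average = (1446.3 + 432.0) / 2 = 939.2 mg/L


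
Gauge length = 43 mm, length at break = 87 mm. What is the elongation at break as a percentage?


102.3%

Extension = 87 - 43 = 44 mm
Elongation = 44 / 43 x 100 = 102.3%


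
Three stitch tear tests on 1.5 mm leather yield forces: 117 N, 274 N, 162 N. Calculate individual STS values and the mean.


STS1 = 78.0 N/mm
STS2 = 182.7 N/mm
STS3 = 108.0 N/mm
Mean = 122.9 N/mm

STS1 = 117 / 1.5 = 78.0 N/mm
STS2 = 274 / 1.5 = 182.7 N/mm
STS3 = 162 / 1.5 = 108.0 N/mm
Mean = (78.0 + 182.7 + 108.0) / 3 = 122.9 N/mm


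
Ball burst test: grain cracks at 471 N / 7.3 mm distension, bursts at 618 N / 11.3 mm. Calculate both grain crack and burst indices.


Crack index = 64.5 N/mm
Burst index = 54.7 N/mm

Crack index = 471 / 7.3 = 64.5 N/mm
Burst index = 618 / 11.3 = 54.7 N/mm


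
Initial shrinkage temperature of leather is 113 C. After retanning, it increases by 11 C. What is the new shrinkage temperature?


New Ts = 113 + 11 = 124 C


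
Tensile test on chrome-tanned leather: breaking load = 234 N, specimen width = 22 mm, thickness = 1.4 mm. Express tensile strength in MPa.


Cross-section = 22 x 1.4 = 30.8 mm^2
TS = 234 / 30.8 = 7.60 MPa
(1 N/mm^2 = 1 MPa)


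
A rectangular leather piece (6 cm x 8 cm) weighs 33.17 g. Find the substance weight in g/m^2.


6910.4 g/m^2


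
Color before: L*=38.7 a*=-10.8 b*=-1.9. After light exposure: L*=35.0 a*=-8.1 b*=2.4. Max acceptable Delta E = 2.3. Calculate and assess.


Delta E = 6.28
Passes: No

dL = -3.7, da = 2.7, db = 4.3
dE = sqrt((-3.7)^2 + (2.7)^2 + (4.3)^2) = 6.28
Max = 2.3
Passes: No


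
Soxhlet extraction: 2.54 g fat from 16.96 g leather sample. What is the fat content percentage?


Fat content = 2.54 / 16.96 x 100
Fat = 15.0%


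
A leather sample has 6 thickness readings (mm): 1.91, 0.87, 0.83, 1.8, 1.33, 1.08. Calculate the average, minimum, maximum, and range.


Sum = 7.82
Average = 7.82 / 6 = 1.30 mm
Minimum = 0.83 mm
Maximum = 1.91 mm
Range = 1.91 - 0.83 = 1.08 mm


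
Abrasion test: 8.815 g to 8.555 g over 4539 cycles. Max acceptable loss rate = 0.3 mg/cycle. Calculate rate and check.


Rate = 0.057 mg/cycle
Passes: Yes

Loss = 8.815 - 8.555 = 0.260 g
Rate = 0.260 g / 4539 cycles x 1000 = 0.057 mg/cycle
Max = 0.3 mg/cycle
Passes: Yes


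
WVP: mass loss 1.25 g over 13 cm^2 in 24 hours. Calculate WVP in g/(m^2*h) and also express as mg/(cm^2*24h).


WVP = 1.25 / (13 x 24) x 10000 = 40.06 g/(m^2*h)
Mass loss in mg = 1.25 x 1000 = 1250 mg
Per cm^2 per 24h in mg: 1250 x 24 / (13 x 24) = 30000 / 312 = 96.15 mg/(cm^2*24h)


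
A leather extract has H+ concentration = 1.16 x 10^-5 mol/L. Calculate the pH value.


pH = -log10[H+]
pH = -log10(1.16 x 10^-5) = 4.94


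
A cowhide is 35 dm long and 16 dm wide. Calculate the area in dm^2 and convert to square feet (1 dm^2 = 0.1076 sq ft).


560 dm^2
60.26 sq ft

Area = 35 x 16 = 560 dm^2
Conversion: 560 x 0.1076 = 60.26 sq ft


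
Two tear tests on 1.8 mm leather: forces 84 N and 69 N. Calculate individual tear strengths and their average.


Tear 1 = 46.7 N/mm
Tear 2 = 38.3 N/mm
Average = 42.5 N/mm


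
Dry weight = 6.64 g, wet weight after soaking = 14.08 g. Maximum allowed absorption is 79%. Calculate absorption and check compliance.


Absorption = 112.0%
Compliant: No

WA = (14.08 - 6.64) / 6.64 x 100 = 112.0%
Maximum allowed: 79%
Compliant: No


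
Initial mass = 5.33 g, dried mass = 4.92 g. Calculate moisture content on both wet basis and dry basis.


Moisture lost = 5.33 - 4.92 = 0.41 g
Wet basis MC = 0.41 / 5.33 x 100 = 7.7%
Dry basis MC = 0.41 / 4.92 x 100 = 8.3%


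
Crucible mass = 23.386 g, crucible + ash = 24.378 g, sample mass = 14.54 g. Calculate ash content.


Ash mass = 0.992 g
Ash content = 6.82%

Ash mass = 24.378 - 23.386 = 0.992 g
Ash% = 0.992 / 14.54 x 100 = 6.82%


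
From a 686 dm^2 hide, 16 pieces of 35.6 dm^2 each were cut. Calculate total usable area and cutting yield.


Usable area = 569.6 dm^2
Yield = 83.0%


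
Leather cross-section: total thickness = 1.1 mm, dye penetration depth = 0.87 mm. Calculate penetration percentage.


Penetration% = 0.87 / 1.1 x 100
Penetration = 79.1%


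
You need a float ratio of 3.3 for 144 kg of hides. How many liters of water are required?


Water = hide weight x target ratio
Water = 144 x 3.3 = 475.2 L


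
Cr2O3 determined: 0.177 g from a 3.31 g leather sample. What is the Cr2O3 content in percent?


5.35%


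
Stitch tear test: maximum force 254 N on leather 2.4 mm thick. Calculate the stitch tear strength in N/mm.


105.8 N/mm

Stitch tear strength = force / thickness
STS = 254 / 2.4 = 105.8 N/mm


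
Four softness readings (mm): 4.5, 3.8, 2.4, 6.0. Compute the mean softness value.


4.18 mm


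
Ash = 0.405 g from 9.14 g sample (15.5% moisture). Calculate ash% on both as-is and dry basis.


As-is ash = 4.43%
Dry-basis ash = 5.24%

As-is ash% = 0.405 / 9.14 x 100 = 4.43%
Dry mass = 9.14 x (100 - 15.5) / 100 = 7.7233 g
Dry-basis ash% = 0.405 / 7.7233 x 100 = 5.24%


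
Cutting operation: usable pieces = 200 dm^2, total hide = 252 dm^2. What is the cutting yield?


79.4%


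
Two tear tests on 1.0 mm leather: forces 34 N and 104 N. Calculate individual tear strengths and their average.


Tear 1 = 34 / 1.0 = 34.0 N/mm
Tear 2 = 104 / 1.0 = 104.0 N/mm
Average = (34.0 + 104.0) / 2 = 69.0 N/mm


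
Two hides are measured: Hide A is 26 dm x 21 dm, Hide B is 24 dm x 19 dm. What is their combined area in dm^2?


1002 dm^2


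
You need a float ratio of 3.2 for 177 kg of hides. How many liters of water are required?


Water = hide weight x target ratio
Water = 177 x 3.2 = 566.4 L


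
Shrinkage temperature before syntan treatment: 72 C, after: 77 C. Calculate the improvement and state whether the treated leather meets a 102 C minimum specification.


Improvement = 5 C
Meets 102 C spec: No

Improvement = 77 - 72 = 5 C
Spec check: 77 C >= 102 C? No


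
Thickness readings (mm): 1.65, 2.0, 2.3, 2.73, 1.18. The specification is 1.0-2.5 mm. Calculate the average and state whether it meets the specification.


Average = 1.97 mm
Within specification: Yes

Sum = 9.86
Average = 9.86 / 5 = 1.97 mm
Specification range: 1.0 to 2.5 mm
Within spec: Yes


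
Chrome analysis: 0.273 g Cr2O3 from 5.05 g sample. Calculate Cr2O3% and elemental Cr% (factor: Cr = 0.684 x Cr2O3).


Cr2O3 = 5.41%
Cr = 3.70%


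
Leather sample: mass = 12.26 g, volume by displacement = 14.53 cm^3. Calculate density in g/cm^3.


0.844 g/cm^3


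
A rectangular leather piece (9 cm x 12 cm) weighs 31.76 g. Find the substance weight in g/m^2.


2940.7 g/m^2


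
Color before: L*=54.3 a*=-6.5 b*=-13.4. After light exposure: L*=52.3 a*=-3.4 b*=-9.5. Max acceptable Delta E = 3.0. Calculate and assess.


dL = -2.0, da = 3.1, db = 3.9
dE = sqrt((-2.0)^2 + (3.1)^2 + (3.9)^2) = 5.37
Max = 3.0
Passes: No


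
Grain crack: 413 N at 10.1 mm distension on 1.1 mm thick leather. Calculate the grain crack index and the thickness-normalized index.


Crack index = 40.9 N/mm
Normalized index = 37.2 N/mm per mm


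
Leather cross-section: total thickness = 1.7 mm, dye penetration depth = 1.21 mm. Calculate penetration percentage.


71.2%

Penetration% = 1.21 / 1.7 x 100
Penetration = 71.2%


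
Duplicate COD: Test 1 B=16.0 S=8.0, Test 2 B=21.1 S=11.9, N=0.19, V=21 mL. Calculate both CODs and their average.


COD1 = (16.0 - 8.0) x 0.19 x 8000 / 21 = 579.0 mg/L
COD2 = (21.1 - 11.9) x 0.19 x 8000 / 21 = 665.9 mg/L
Average = (579.0 + 665.9) / 2 = 622.5 mg/L


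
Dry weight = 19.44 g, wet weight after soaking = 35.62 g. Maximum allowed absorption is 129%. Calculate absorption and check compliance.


WA = (35.62 - 19.44) / 19.44 x 100 = 83.2%
Maximum allowed: 129%
Compliant: Yes


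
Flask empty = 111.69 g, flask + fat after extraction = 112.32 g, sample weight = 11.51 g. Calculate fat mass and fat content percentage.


Fat mass = 112.32 - 111.69 = 0.63 g
Fat% = 0.63 / 11.51 x 100 = 5.5%


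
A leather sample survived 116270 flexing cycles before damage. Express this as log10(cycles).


log10(116270) = 5.07


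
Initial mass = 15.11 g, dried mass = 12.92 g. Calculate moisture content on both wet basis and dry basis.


Moisture lost = 15.11 - 12.92 = 2.19 g
Wet basis MC = 2.19 / 15.11 x 100 = 14.5%
Dry basis MC = 2.19 / 12.92 x 100 = 17.0%


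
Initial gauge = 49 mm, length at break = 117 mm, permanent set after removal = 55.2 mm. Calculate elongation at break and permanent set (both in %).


Elongation at break = 138.8%
Permanent set = 12.7%

Elongation at break = (117 - 49) / 49 x 100 = 138.8%
Permanent set = (55.2 - 49) / 49 x 100 = 12.7%


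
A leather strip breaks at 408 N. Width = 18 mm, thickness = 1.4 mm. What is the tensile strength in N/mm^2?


16.19 N/mm^2

Cross-sectional area = 18 x 1.4 = 25.2 mm^2
Tensile strength = 408 / 25.2 = 16.19 N/mm^2


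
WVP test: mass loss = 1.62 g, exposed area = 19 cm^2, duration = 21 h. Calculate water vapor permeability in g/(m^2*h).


40.60 g/(m^2*h)


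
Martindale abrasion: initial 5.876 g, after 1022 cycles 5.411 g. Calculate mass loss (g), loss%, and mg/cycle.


Loss = 5.876 - 5.411 = 0.465 g
Loss% = 0.465 / 5.876 x 100 = 7.91%
Rate = 0.465 / 1022 x 1000 = 0.455 mg/cycle


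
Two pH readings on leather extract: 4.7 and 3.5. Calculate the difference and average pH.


Difference = |4.7 - 3.5| = 1.2
Average = (4.7 + 3.5) / 2 = 4.10


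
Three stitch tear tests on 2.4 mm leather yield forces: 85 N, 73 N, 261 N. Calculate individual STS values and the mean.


STS1 = 35.4 N/mm
STS2 = 30.4 N/mm
STS3 = 108.8 N/mm
Mean = 58.2 N/mm

STS1 = 85 / 2.4 = 35.4 N/mm
STS2 = 73 / 2.4 = 30.4 N/mm
STS3 = 261 / 2.4 = 108.8 N/mm
Mean = (35.4 + 30.4 + 108.8) / 3 = 58.2 N/mm


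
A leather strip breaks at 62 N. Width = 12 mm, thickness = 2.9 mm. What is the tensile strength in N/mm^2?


Cross-sectional area = 12 x 2.9 = 34.8 mm^2
Tensile strength = 62 / 34.8 = 1.78 N/mm^2


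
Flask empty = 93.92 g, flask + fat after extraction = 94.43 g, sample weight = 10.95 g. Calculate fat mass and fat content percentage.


Fat mass = 0.51 g
Fat content = 4.7%


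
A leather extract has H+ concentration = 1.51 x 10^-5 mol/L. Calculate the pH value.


pH = -log10[H+]
pH = -log10(1.51 x 10^-5) = 4.82


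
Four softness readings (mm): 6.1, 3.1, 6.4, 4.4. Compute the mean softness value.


Sum = 6.1 + 3.1 + 6.4 + 4.4
Mean = 20.0 / 4 = 5.00 mm


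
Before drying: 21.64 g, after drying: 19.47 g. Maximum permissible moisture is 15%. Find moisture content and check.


MC = (21.64 - 19.47) / 21.64 x 100 = 10.0%
Maximum: 15%
Acceptable: Yes


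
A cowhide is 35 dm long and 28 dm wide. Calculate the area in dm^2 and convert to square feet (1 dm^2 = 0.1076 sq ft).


980 dm^2
105.45 sq ft

Area = 35 x 28 = 980 dm^2
Conversion: 980 x 0.1076 = 105.45 sq ft


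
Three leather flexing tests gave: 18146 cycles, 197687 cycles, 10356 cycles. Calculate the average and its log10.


Average = (18146 + 197687 + 10356) / 3 = 75396 cycles
log10(75396) = 4.88


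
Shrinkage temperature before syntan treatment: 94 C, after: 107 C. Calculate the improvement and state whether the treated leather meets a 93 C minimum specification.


Improvement = 13 C
Meets 93 C spec: Yes

Improvement = 107 - 94 = 13 C
Spec check: 107 C >= 93 C? Yes


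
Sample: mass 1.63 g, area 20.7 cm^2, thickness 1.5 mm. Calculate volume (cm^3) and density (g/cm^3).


Volume = 3.105 cm^3
Density = 0.525 g/cm^3

Thickness in cm = 1.5 / 10 = 0.15 cm
Volume = 20.7 x 0.15 = 3.105 cm^3
Density = 1.63 / 3.105 = 0.525 g/cm^3


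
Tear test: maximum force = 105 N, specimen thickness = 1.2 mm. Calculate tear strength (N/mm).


87.5 N/mm


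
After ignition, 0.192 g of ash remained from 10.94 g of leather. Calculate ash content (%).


1.76%


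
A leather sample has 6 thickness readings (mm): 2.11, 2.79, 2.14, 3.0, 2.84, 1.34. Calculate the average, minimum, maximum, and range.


Sum = 14.22
Average = 14.22 / 6 = 2.37 mm
Minimum = 1.34 mm
Maximum = 3.0 mm
Range = 3.0 - 1.34 = 1.66 mm


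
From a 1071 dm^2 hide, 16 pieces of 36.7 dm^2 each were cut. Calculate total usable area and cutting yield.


Total usable = 16 x 36.7 = 587.2 dm^2
Yield = 587.2 / 1071 x 100 = 54.8%


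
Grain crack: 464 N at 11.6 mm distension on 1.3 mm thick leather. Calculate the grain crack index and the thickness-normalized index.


Crack index = 464 / 11.6 = 40.0 N/mm
Normalized = 40.0 / 1.3 = 30.8 N/mm per mm


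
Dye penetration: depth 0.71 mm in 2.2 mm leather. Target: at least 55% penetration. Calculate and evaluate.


Penetration = 0.71 / 2.2 x 100 = 32.3%
Target: 55%
Meets target: No


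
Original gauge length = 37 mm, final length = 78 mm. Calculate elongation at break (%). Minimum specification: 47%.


Elongation = 110.8%
Meets spec: Yes

Extension = 78 - 37 = 41 mm
Elongation = 41 / 37 x 100 = 110.8%
Minimum required: 47%
Meets specification: Yes


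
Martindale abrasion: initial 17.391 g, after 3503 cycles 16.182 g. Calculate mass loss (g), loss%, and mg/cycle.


Mass loss = 1.209 g
Loss = 6.95%
Rate = 0.345 mg/cycle


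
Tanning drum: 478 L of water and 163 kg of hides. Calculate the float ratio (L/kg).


Float ratio = water / hide weight
Ratio = 478 / 163 = 2.9


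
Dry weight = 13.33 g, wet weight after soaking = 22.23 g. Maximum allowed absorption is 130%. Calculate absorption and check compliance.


Absorption = 66.8%
Compliant: Yes


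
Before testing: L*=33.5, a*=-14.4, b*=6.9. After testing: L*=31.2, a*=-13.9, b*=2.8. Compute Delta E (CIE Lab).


dL = 31.2 - 33.5 = -2.3
da = -13.9 - (-14.4) = 0.5
db = 2.8 - 6.9 = -4.1
dE = sqrt((-2.3)^2 + (0.5)^2 + (-4.1)^2) = 4.73


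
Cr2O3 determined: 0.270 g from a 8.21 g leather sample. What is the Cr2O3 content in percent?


3.29%

Cr2O3% = 0.270 / 8.21 x 100
Cr2O3% = 3.29%


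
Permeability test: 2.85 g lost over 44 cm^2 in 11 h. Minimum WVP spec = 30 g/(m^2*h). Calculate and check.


WVP = 58.88 g/(m^2*h)
Meets specification: Yes


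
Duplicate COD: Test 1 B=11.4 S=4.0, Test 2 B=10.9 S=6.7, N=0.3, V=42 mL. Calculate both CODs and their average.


COD1 = 422.9 mg/L
COD2 = 240.0 mg/L
Average = 331.5 mg/L


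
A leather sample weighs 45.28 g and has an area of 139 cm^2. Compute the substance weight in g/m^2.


3257.6 g/m^2

Substance weight = mass / area x 10000
SW = 45.28 / 139 x 10000
SW = 3257.6 g/m^2


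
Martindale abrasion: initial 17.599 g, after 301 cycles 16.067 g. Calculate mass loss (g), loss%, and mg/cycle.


Mass loss = 1.532 g
Loss = 8.71%
Rate = 5.090 mg/cycle


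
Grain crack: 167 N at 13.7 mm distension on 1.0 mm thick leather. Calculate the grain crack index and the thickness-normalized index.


Crack index = 12.2 N/mm
Normalized index = 12.2 N/mm per mm


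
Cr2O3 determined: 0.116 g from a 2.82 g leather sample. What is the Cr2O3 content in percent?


4.11%

Cr2O3% = 0.116 / 2.82 x 100
Cr2O3% = 4.11%


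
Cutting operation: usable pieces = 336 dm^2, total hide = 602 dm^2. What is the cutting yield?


55.8%

Yield = usable / total x 100
Yield = 336 / 602 x 100 = 55.8%


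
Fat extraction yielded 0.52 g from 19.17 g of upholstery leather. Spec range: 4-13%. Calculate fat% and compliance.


Fat% = 0.52 / 19.17 x 100 = 2.7%
Spec range: 4-13%
Compliant: No


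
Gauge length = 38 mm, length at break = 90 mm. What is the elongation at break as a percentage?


Extension = 90 - 38 = 52 mm
Elongation = 52 / 38 x 100 = 136.8%


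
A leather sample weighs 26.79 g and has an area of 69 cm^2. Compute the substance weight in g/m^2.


Substance weight = mass / area x 10000
SW = 26.79 / 69 x 10000
SW = 3882.6 g/m^2


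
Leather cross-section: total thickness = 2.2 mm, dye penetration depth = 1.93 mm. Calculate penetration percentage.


Penetration% = 1.93 / 2.2 x 100
Penetration = 87.7%


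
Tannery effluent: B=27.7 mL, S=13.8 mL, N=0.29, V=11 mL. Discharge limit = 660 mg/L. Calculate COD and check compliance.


COD = (27.7 - 13.8) x 0.29 x 8000 / 11 = 2931.6 mg/L
Limit: 660 mg/L
Compliant: No


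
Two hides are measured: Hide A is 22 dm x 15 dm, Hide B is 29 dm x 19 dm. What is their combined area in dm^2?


Hide A area = 22 x 15 = 330 dm^2
Hide B area = 29 x 19 = 551 dm^2
Total = 330 + 551 = 881 dm^2


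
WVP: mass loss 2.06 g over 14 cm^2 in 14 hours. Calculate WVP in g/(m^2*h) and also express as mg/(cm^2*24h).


WVP = 2.06 / (14 x 14) x 10000 = 105.10 g/(m^2*h)
Mass loss in mg = 2.06 x 1000 = 2060 mg
Per cm^2 per 24h in mg: 2060 x 24 / (14 x 14) = 49440 / 196 = 252.24 mg/(cm^2*24h)


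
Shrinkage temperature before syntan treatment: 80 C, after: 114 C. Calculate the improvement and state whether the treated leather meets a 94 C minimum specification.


Improvement = 34 C
Meets 94 C spec: Yes

Improvement = 114 - 80 = 34 C
Spec check: 114 C >= 94 C? Yes


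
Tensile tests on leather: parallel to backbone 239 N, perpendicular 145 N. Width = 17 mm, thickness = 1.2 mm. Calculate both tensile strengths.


Parallel = 11.72 N/mm^2
Perpendicular = 7.11 N/mm^2

Area = 17 x 1.2 = 20.4 mm^2
TS (parallel) = 239 / 20.4 = 11.72 N/mm^2
TS (perpendicular) = 145 / 20.4 = 7.11 N/mm^2


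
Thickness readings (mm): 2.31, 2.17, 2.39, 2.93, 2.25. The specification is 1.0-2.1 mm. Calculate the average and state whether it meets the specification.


Sum = 12.05
Average = 12.05 / 5 = 2.41 mm
Specification range: 1.0 to 2.1 mm
Within spec: No


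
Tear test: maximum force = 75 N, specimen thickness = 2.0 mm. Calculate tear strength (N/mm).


Tear strength = force / thickness
Tear = 75 / 2.0 = 37.5 N/mm


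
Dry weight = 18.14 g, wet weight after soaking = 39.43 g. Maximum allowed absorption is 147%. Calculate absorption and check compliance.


Absorption = 117.4%
Compliant: Yes

WA = (39.43 - 18.14) / 18.14 x 100 = 117.4%
Maximum allowed: 147%
Compliant: Yes


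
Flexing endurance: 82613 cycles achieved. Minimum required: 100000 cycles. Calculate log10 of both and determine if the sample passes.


Achieved: log10 = 4.92
Required: log10 = 5.00
Passes: No

log10(82613) = 4.92
log10(100000) = 5.00
Passes: No


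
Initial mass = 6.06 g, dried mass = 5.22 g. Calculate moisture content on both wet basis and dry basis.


Wet basis = 13.9%
Dry basis = 16.1%

Moisture lost = 6.06 - 5.22 = 0.84 g
Wet basis MC = 0.84 / 6.06 x 100 = 13.9%
Dry basis MC = 0.84 / 5.22 x 100 = 16.1%


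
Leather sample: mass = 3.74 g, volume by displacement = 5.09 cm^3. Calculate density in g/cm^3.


0.735 g/cm^3


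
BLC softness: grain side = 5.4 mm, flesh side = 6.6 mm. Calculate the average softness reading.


Average = (5.4 + 6.6) / 2
Average = 6.00 mm


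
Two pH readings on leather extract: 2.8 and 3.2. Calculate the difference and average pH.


Difference = |2.8 - 3.2| = 0.4
Average = (2.8 + 3.2) / 2 = 3.00


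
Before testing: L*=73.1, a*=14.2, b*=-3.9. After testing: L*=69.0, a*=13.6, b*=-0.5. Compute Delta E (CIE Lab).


Delta E = 5.36

dL = 69.0 - 73.1 = -4.1
da = 13.6 - 14.2 = -0.6
db = -0.5 - (-3.9) = 3.4
dE = sqrt((-4.1)^2 + (-0.6)^2 + (3.4)^2) = 5.36


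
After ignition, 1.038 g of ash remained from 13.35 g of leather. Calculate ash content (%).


7.78%

Ash% = 1.038 / 13.35 x 100
Ash% = 7.78%


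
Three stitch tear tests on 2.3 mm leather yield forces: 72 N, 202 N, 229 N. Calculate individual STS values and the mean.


STS1 = 72 / 2.3 = 31.3 N/mm
STS2 = 202 / 2.3 = 87.8 N/mm
STS3 = 229 / 2.3 = 99.6 N/mm
Mean = (31.3 + 87.8 + 99.6) / 3 = 72.9 N/mm


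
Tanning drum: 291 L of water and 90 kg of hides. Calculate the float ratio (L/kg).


Float ratio = water / hide weight
Ratio = 291 / 90 = 3.2


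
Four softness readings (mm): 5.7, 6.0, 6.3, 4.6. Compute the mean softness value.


5.65 mm


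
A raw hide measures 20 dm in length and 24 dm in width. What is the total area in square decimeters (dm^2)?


Area = length x width
Area = 20 x 24 = 480 dm^2


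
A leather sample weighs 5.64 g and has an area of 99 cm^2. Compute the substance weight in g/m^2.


569.7 g/m^2

Substance weight = mass / area x 10000
SW = 5.64 / 99 x 10000
SW = 569.7 g/m^2


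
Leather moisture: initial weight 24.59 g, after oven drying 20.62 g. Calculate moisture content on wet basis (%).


Moisture = 24.59 - 20.62 = 3.97 g
MC = 3.97 / 24.59 x 100 = 16.1%


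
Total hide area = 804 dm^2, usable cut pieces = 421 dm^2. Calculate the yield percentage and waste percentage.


Yield = 52.4%
Waste = 47.6%

Yield = 421 / 804 x 100 = 52.4%
Waste = 804 - 421 = 383 dm^2
Waste% = 100 - 52.4 = 47.6%


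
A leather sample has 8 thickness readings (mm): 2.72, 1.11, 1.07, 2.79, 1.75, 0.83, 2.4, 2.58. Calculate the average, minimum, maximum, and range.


Sum = 15.25
Average = 15.25 / 8 = 1.91 mm
Minimum = 0.83 mm
Maximum = 2.79 mm
Range = 2.79 - 0.83 = 1.96 mm


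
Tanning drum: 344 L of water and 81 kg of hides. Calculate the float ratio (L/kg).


4.2


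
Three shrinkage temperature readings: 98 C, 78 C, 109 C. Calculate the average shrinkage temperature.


95.0 C

Average = (98 + 78 + 109) / 3
Average = 285 / 3 = 95.0 C


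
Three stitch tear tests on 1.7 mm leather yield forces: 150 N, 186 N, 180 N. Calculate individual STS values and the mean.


STS1 = 88.2 N/mm
STS2 = 109.4 N/mm
STS3 = 105.9 N/mm
Mean = 101.2 N/mm


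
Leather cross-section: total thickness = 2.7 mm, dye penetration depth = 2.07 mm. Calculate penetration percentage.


76.7%

Penetration% = 2.07 / 2.7 x 100
Penetration = 76.7%


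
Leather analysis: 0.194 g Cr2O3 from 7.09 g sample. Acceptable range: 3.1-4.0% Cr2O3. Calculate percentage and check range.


Cr2O3 = 2.74%
Within range: No


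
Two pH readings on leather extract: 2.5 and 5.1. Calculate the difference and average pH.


Difference = 2.6
Average pH = 3.80

Difference = |2.5 - 5.1| = 2.6
Average = (2.5 + 5.1) / 2 = 3.80


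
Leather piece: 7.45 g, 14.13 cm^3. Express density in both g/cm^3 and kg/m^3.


0.527 g/cm^3
527 kg/m^3


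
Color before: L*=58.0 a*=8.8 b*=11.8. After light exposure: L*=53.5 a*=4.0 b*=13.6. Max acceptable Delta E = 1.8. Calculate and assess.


Delta E = 6.82
Passes: No


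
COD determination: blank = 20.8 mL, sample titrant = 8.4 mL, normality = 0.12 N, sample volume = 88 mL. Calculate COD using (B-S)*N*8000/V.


135.3 mg/L

COD = (20.8 - 8.4) x 0.12 x 8000 / 88
COD = 12.4 x 0.12 x 8000 / 88
COD = 135.3 mg/L


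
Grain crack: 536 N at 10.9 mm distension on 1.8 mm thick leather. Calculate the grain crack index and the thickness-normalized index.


Crack index = 49.2 N/mm
Normalized index = 27.3 N/mm per mm


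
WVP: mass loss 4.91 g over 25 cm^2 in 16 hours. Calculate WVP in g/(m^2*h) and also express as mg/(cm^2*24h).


WVP = 122.75 g/(m^2*h)
Daily rate = 294.60 mg/(cm^2*24h)


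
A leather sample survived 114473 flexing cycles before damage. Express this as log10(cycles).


5.06

log10(114473) = 5.06


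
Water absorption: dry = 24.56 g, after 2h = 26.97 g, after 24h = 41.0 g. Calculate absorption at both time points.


2h absorption = 9.8%
24h absorption = 66.9%


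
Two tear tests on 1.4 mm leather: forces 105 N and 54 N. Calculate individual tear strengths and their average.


Tear 1 = 105 / 1.4 = 75.0 N/mm
Tear 2 = 54 / 1.4 = 38.6 N/mm
Average = (75.0 + 38.6) / 2 = 56.8 N/mm


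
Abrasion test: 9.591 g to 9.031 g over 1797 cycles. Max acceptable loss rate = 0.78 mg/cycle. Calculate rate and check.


Loss = 9.591 - 9.031 = 0.560 g
Rate = 0.560 g / 1797 cycles x 1000 = 0.312 mg/cycle
Max = 0.78 mg/cycle
Passes: Yes


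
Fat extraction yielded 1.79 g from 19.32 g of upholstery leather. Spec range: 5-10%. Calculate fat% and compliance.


Fat content = 9.3%
Compliant: Yes

Fat% = 1.79 / 19.32 x 100 = 9.3%
Spec range: 5-10%
Compliant: Yes


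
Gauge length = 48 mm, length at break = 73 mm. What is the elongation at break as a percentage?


Extension = 73 - 48 = 25 mm
Elongation = 25 / 48 x 100 = 52.1%


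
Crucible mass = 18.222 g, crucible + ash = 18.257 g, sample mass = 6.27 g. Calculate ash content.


Ash mass = 0.035 g
Ash content = 0.56%

Ash mass = 18.257 - 18.222 = 0.035 g
Ash% = 0.035 / 6.27 x 100 = 0.56%


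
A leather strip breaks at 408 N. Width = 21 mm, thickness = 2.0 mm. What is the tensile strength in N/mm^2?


9.71 N/mm^2

Cross-sectional area = 21 x 2.0 = 42.0 mm^2
Tensile strength = 408 / 42.0 = 9.71 N/mm^2


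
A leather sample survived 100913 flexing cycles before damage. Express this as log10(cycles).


5.00


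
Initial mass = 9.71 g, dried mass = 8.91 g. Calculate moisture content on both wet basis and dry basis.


Moisture lost = 9.71 - 8.91 = 0.80 g
Wet basis MC = 0.80 / 9.71 x 100 = 8.2%
Dry basis MC = 0.80 / 8.91 x 100 = 9.0%


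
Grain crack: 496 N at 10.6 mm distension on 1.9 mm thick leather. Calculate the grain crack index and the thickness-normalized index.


Crack index = 46.8 N/mm
Normalized index = 24.6 N/mm per mm

Crack index = 496 / 10.6 = 46.8 N/mm
Normalized = 46.8 / 1.9 = 24.6 N/mm per mm


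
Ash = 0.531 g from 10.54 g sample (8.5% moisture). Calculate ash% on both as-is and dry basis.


As-is ash% = 0.531 / 10.54 x 100 = 5.04%
Dry mass = 10.54 x (100 - 8.5) / 100 = 9.6441 g
Dry-basis ash% = 0.531 / 9.6441 x 100 = 5.51%


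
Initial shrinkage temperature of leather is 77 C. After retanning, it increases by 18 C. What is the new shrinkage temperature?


95 C

New Ts = 77 + 18 = 95 C


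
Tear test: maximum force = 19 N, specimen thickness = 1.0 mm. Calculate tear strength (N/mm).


Tear strength = force / thickness
Tear = 19 / 1.0 = 19.0 N/mm


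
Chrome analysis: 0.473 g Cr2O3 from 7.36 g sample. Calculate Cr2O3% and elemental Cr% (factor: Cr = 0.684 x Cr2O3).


Cr2O3% = 0.473 / 7.36 x 100 = 6.43%
Cr% = 6.43 x 0.684 = 4.40%


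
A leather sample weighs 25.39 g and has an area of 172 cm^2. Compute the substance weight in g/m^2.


Substance weight = mass / area x 10000
SW = 25.39 / 172 x 10000
SW = 1476.2 g/m^2


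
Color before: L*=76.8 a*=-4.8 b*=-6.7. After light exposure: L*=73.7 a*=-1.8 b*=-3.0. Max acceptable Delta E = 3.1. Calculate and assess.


dL = -3.1, da = 3.0, db = 3.7
dE = sqrt((-3.1)^2 + (3.0)^2 + (3.7)^2) = 5.68
Max = 3.1
Passes: No


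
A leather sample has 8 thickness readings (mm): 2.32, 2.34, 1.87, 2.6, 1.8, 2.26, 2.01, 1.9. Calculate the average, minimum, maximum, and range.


Average = 2.14 mm
Min = 1.8 mm
Max = 2.6 mm
Range = 0.80 mm

Sum = 17.10
Average = 17.10 / 8 = 2.14 mm
Minimum = 1.8 mm
Maximum = 2.6 mm
Range = 2.6 - 1.8 = 0.80 mm
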